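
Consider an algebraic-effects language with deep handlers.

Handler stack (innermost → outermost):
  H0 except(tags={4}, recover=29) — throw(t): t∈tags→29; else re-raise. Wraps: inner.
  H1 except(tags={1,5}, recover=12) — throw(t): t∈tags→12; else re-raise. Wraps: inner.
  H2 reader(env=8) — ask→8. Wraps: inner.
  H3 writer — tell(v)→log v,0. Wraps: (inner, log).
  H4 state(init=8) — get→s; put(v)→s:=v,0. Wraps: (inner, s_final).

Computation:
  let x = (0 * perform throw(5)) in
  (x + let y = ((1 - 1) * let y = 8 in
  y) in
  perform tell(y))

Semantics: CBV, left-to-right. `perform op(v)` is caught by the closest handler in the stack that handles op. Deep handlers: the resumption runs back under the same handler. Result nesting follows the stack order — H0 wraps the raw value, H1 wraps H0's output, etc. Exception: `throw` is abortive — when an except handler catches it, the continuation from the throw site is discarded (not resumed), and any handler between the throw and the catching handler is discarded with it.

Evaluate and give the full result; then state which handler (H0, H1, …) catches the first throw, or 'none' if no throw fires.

Answer: ((12, ()), 8) ; first throw caught by: H1

Step-by-step:
throw(5) @ H0 re-raised
throw(5) @ H1 caught ⇒ 12
H2 returns 12
H3 returns (12, ())
H4 returns ((12, ()), 8)
= ((12, ()), 8)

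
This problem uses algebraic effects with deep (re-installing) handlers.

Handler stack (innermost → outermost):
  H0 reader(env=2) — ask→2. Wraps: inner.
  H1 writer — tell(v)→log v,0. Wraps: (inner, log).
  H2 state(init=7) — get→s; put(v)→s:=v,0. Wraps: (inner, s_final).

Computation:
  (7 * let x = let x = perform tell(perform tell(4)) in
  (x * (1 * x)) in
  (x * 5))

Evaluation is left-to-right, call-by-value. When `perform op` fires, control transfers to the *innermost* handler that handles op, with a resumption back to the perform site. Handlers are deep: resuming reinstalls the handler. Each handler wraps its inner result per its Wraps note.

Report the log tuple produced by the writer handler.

Answer: (4, 0)

Evaluation trace:
tell(4) @ H1 ⇒ log+=4
tell(0) @ H1 ⇒ log+=0
H0 returns 0
H1 returns (0, (4, 0))
H2 returns ((0, (4, 0)), 7)
= ((0, (4, 0)), 7)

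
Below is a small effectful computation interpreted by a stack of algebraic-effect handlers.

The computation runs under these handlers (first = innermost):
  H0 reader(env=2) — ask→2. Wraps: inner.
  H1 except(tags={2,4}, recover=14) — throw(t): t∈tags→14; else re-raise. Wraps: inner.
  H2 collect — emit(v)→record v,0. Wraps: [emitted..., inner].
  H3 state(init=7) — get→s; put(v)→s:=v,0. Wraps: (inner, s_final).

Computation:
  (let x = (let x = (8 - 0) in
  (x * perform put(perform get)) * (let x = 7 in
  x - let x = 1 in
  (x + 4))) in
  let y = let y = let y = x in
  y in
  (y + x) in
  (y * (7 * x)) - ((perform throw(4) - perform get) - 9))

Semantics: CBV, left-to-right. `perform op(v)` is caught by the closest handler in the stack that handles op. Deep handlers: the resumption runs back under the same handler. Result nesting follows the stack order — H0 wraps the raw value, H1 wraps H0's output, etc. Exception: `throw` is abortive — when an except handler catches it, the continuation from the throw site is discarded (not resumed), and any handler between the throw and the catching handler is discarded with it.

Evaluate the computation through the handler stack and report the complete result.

Working:
get @ H3 ⇒ 7
put(7) @ H3 ⇒ s:=7
throw(4) @ H1 caught ⇒ 14
H2 returns [14]
H3 returns ([14], 7)
= ([14], 7)

Answer: ([14], 7)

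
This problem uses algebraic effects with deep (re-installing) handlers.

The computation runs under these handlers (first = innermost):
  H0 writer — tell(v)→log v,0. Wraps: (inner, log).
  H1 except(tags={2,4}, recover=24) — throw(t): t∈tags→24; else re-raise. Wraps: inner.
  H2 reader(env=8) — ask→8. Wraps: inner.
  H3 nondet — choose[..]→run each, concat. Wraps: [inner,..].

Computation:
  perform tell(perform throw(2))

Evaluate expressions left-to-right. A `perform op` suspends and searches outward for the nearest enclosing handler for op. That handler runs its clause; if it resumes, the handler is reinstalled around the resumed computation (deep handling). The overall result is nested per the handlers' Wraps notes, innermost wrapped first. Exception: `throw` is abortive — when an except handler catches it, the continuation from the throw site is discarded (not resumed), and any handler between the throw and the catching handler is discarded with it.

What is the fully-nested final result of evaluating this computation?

Answer: [24]

Evaluation trace:
throw(2) @ H1 caught ⇒ 24
H2 returns 24
H3 returns [24]
= [24]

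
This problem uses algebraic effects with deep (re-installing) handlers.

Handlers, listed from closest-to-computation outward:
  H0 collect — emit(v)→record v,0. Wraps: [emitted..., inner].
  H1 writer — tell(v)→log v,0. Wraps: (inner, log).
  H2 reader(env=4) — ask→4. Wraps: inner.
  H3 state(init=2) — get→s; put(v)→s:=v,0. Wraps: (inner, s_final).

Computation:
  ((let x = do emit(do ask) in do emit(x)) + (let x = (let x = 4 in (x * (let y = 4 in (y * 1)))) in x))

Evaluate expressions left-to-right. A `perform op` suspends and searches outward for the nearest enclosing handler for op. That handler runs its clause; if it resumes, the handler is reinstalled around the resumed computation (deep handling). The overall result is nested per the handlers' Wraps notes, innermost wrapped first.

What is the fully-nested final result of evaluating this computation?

Answer: (([4, 0, 16], ()), 2)

Step-by-step:
ask @ H2 ⇒ 4
emit(4) @ H0 ⇒ out+=4
emit(0) @ H0 ⇒ out+=0
H0 returns [4, 0, 16]
H1 returns ([4, 0, 16], ())
H2 returns ([4, 0, 16], ())
H3 returns (([4, 0, 16], ()), 2)
= (([4, 0, 16], ()), 2)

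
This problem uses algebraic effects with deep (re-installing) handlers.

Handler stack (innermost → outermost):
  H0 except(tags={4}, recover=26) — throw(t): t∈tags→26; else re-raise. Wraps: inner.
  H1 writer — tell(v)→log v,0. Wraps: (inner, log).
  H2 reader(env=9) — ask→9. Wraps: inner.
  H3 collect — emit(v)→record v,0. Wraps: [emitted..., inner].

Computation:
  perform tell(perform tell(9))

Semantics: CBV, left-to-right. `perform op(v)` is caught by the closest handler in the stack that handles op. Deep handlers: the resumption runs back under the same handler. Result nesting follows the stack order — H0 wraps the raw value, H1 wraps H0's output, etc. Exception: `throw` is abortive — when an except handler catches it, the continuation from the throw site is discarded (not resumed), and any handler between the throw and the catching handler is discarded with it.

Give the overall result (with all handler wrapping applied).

Step-by-step:
tell(9) @ H1 ⇒ log+=9
tell(0) @ H1 ⇒ log+=0
H0 returns 0
H1 returns (0, (9, 0))
H2 returns (0, (9, 0))
H3 returns [(0, (9, 0))]
= [(0, (9, 0))]

Answer: [(0, (9, 0))]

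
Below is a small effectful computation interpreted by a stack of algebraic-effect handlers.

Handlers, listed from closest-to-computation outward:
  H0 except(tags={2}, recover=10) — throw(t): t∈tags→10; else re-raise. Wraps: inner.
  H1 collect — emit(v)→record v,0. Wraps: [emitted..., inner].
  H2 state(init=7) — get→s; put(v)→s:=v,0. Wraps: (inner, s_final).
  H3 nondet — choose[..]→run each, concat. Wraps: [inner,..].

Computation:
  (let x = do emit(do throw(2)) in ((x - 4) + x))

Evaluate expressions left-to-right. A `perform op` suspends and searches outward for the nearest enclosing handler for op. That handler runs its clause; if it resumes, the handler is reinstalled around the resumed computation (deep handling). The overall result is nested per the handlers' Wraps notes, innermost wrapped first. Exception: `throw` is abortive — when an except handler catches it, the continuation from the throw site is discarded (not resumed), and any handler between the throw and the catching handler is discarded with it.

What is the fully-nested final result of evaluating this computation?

Answer: [([10], 7)]

Evaluation trace:
throw(2) @ H0 caught ⇒ 10
H1 returns [10]
H2 returns ([10], 7)
H3 returns [([10], 7)]
= [([10], 7)]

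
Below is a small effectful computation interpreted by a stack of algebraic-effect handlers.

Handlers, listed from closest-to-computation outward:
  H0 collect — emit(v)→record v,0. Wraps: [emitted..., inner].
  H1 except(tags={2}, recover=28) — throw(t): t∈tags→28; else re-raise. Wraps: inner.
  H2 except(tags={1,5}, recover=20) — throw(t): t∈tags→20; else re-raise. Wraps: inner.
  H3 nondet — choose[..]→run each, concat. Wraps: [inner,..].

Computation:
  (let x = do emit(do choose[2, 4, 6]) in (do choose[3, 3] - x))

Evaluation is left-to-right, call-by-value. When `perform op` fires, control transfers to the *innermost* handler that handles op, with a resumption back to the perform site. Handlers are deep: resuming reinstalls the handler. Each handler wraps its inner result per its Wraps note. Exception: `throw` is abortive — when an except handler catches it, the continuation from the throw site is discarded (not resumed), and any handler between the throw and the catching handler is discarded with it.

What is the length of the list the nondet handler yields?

Working:
choose[2, 4, 6] @ H3
  branch[0] choose=2:
    emit(2) @ H0 ⇒ out+=2
    choose[3, 3] @ H3
      branch[0] choose=3:
        H0 returns [2, 3]
        H1 returns [2, 3]
        H2 returns [2, 3]
        H3 returns [[2, 3]]
      branch[1] choose=3:
        H0 returns [2, 3]
        H1 returns [2, 3]
        H2 returns [2, 3]
        H3 returns [[2, 3]]
  branch[1] choose=4:
    emit(4) @ H0 ⇒ out+=4
    choose[3, 3] @ H3
      branch[0] choose=3:
        H0 returns [4, 3]
        H1 returns [4, 3]
        H2 returns [4, 3]
        H3 returns [[4, 3]]
      branch[1] choose=3:
        H0 returns [4, 3]
        H1 returns [4, 3]
        H2 returns [4, 3]
        H3 returns [[4, 3]]
  branch[2] choose=6:
    emit(6) @ H0 ⇒ out+=6
    choose[3, 3] @ H3
      branch[0] choose=3:
        H0 returns [6, 3]
        H1 returns [6, 3]
        H2 returns [6, 3]
        H3 returns [[6, 3]]
      branch[1] choose=3:
        H0 returns [6, 3]
        H1 returns [6, 3]
        H2 returns [6, 3]
        H3 returns [[6, 3]]
= [[2, 3], [2, 3], [4, 3], [4, 3], [6, 3], [6, 3]]

Answer: 6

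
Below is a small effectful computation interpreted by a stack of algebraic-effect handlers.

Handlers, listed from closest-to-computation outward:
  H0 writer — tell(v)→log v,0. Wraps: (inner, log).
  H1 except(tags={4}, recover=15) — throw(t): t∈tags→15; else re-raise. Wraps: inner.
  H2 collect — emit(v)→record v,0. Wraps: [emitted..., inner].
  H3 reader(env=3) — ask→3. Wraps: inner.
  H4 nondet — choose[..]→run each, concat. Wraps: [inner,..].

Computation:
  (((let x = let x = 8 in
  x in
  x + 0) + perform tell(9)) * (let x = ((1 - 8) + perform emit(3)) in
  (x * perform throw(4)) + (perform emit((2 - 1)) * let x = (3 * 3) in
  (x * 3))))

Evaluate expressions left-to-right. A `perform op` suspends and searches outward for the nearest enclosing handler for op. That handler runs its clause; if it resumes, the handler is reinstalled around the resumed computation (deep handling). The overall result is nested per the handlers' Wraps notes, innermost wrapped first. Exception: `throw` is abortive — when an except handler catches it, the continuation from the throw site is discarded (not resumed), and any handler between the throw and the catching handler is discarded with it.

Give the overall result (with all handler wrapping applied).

Answer: [[3, 15]]

Working:
tell(9) @ H0 ⇒ log+=9
emit(3) @ H2 ⇒ out+=3
throw(4) @ H1 caught ⇒ 15
H2 returns [3, 15]
H3 returns [3, 15]
H4 returns [[3, 15]]
= [[3, 15]]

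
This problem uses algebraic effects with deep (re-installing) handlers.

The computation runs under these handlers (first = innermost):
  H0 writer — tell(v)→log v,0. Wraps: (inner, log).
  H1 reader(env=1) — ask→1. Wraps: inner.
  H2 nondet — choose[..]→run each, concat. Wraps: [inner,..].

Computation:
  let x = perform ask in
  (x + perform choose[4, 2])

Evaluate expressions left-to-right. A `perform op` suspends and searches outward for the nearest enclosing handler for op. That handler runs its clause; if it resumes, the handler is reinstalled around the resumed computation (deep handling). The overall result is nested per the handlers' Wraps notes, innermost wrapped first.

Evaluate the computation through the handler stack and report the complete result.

Answer: [(5, ()), (3, ())]

Working:
ask @ H1 ⇒ 1
choose[4, 2] @ H2
  branch[0] choose=4:
    H0 returns (5, ())
    H1 returns (5, ())
    H2 returns [(5, ())]
  branch[1] choose=2:
    H0 returns (3, ())
    H1 returns (3, ())
    H2 returns [(3, ())]
= [(5, ()), (3, ())]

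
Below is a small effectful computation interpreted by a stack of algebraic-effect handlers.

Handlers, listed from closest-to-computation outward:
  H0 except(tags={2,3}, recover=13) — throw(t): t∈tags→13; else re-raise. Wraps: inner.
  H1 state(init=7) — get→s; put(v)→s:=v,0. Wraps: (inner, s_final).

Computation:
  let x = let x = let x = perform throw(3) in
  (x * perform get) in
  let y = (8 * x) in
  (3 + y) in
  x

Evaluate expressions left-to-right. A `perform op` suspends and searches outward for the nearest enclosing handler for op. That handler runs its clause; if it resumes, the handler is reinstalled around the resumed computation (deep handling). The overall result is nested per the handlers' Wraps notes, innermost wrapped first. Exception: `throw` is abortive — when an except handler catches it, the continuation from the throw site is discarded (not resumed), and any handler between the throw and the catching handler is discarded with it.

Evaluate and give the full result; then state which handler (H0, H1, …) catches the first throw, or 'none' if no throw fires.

Evaluation trace:
throw(3) @ H0 caught ⇒ 13
H1 returns (13, 7)
= (13, 7)

Answer: (13, 7) ; first throw caught by: H0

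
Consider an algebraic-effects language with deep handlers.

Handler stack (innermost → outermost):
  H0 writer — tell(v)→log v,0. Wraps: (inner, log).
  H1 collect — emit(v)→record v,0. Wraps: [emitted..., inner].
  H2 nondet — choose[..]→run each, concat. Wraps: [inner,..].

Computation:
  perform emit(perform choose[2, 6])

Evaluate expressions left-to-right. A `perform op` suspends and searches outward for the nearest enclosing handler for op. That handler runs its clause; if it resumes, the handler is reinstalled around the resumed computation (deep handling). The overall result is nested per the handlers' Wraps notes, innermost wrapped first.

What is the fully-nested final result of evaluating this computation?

Answer: [[2, (0, ())], [6, (0, ())]]

Working:
choose[2, 6] @ H2
  branch[0] choose=2:
    emit(2) @ H1 ⇒ out+=2
    H0 returns (0, ())
    H1 returns [2, (0, ())]
    H2 returns [[2, (0, ())]]
  branch[1] choose=6:
    emit(6) @ H1 ⇒ out+=6
    H0 returns (0, ())
    H1 returns [6, (0, ())]
    H2 returns [[6, (0, ())]]
= [[2, (0, ())], [6, (0, ())]]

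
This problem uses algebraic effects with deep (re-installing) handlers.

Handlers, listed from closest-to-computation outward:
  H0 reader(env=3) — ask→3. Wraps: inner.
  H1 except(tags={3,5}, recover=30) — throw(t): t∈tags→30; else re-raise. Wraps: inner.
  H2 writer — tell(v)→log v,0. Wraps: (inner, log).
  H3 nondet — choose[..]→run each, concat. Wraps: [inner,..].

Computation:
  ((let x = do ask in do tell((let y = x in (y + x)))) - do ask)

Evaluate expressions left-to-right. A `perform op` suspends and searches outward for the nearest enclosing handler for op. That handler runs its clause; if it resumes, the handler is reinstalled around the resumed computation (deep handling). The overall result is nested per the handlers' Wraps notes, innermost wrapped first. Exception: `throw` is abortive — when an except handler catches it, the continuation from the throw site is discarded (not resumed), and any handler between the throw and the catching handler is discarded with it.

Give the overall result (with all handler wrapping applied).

Step-by-step:
ask @ H0 ⇒ 3
tell(6) @ H2 ⇒ log+=6
ask @ H0 ⇒ 3
H0 returns -3
H1 returns -3
H2 returns (-3, (6))
H3 returns [(-3, (6))]
= [(-3, (6))]

Answer: [(-3, (6))]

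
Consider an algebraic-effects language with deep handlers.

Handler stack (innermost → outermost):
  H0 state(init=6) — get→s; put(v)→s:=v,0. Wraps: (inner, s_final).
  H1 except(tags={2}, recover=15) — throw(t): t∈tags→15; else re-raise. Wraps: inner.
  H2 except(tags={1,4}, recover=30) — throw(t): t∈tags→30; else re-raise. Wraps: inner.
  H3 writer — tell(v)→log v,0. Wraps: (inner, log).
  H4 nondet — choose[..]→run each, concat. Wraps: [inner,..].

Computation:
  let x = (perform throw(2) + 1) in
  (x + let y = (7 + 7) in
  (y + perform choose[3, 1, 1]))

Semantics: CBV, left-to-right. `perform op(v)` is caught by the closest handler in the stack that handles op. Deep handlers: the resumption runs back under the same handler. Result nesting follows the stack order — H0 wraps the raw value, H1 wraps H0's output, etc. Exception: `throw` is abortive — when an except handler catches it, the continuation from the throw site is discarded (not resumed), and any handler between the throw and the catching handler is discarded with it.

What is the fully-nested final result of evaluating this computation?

Working:
throw(2) @ H1 caught ⇒ 15
H2 returns 15
H3 returns (15, ())
H4 returns [(15, ())]
= [(15, ())]

Answer: [(15, ())]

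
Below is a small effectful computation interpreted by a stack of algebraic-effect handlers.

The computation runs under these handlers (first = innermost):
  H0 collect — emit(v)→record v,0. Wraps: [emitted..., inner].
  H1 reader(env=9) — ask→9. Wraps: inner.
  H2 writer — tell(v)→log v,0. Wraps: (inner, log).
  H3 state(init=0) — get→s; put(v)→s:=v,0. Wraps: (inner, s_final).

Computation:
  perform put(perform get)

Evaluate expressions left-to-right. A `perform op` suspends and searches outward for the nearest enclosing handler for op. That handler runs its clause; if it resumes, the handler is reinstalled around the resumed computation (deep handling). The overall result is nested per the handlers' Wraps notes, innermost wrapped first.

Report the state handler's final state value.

Answer: 0

Working:
get @ H3 ⇒ 0
put(0) @ H3 ⇒ s:=0
H0 returns [0]
H1 returns [0]
H2 returns ([0], ())
H3 returns (([0], ()), 0)
= (([0], ()), 0)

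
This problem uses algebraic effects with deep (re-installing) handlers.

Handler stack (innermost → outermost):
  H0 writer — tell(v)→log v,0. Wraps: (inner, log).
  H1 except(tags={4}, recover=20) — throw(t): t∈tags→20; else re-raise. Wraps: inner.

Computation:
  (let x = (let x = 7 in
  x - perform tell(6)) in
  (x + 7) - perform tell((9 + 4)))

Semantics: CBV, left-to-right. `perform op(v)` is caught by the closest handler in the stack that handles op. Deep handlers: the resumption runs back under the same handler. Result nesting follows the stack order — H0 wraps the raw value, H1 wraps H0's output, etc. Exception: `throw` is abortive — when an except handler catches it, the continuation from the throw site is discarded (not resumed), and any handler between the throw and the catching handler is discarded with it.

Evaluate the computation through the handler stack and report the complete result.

Evaluation trace:
tell(6) @ H0 ⇒ log+=6
tell(13) @ H0 ⇒ log+=13
H0 returns (14, (6, 13))
H1 returns (14, (6, 13))
= (14, (6, 13))

Answer: (14, (6, 13))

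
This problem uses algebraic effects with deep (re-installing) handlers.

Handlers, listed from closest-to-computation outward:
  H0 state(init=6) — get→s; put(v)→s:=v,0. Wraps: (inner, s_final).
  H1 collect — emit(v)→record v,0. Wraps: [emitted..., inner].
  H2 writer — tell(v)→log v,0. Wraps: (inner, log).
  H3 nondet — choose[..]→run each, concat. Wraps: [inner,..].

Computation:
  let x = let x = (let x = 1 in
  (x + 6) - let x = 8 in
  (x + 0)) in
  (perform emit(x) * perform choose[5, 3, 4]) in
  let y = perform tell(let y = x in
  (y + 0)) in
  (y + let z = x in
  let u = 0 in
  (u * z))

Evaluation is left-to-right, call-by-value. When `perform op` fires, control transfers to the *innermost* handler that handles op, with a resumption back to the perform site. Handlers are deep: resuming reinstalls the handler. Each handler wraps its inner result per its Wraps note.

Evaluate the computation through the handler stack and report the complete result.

Answer: [([-1, (0, 6)], (0)), ([-1, (0, 6)], (0)), ([-1, (0, 6)], (0))]

Working:
emit(-1) @ H1 ⇒ out+=-1
choose[5, 3, 4] @ H3
  branch[0] choose=5:
    tell(0) @ H2 ⇒ log+=0
    H0 returns (0, 6)
    H1 returns [-1, (0, 6)]
    H2 returns ([-1, (0, 6)], (0))
    H3 returns [([-1, (0, 6)], (0))]
  branch[1] choose=3:
    tell(0) @ H2 ⇒ log+=0
    H0 returns (0, 6)
    H1 returns [-1, (0, 6)]
    H2 returns ([-1, (0, 6)], (0))
    H3 returns [([-1, (0, 6)], (0))]
  branch[2] choose=4:
    tell(0) @ H2 ⇒ log+=0
    H0 returns (0, 6)
    H1 returns [-1, (0, 6)]
    H2 returns ([-1, (0, 6)], (0))
    H3 returns [([-1, (0, 6)], (0))]
= [([-1, (0, 6)], (0)), ([-1, (0, 6)], (0)), ([-1, (0, 6)], (0))]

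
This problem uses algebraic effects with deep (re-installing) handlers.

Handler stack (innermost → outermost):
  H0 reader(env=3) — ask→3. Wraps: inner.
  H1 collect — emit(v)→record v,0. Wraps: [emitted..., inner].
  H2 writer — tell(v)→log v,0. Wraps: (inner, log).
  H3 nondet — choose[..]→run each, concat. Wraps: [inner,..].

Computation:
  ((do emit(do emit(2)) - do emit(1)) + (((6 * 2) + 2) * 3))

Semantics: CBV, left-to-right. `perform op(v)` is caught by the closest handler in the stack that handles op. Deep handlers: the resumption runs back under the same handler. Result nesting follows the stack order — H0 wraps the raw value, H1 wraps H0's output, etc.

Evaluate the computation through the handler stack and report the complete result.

Step-by-step:
emit(2) @ H1 ⇒ out+=2
emit(0) @ H1 ⇒ out+=0
emit(1) @ H1 ⇒ out+=1
H0 returns 42
H1 returns [2, 0, 1, 42]
H2 returns ([2, 0, 1, 42], ())
H3 returns [([2, 0, 1, 42], ())]
= [([2, 0, 1, 42], ())]

Answer: [([2, 0, 1, 42], ())]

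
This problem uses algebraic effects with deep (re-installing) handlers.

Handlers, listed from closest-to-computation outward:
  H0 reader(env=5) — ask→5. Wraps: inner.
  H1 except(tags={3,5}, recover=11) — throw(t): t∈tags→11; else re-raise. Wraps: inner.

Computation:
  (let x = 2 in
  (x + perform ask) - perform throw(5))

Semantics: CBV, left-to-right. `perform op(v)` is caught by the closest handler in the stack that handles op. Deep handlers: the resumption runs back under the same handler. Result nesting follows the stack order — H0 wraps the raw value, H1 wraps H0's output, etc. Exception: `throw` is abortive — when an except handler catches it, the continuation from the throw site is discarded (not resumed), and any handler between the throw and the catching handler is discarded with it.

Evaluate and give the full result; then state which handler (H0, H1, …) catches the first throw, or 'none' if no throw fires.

Answer: 11 ; first throw caught by: H1

Step-by-step:
ask @ H0 ⇒ 5
throw(5) @ H1 caught ⇒ 11
= 11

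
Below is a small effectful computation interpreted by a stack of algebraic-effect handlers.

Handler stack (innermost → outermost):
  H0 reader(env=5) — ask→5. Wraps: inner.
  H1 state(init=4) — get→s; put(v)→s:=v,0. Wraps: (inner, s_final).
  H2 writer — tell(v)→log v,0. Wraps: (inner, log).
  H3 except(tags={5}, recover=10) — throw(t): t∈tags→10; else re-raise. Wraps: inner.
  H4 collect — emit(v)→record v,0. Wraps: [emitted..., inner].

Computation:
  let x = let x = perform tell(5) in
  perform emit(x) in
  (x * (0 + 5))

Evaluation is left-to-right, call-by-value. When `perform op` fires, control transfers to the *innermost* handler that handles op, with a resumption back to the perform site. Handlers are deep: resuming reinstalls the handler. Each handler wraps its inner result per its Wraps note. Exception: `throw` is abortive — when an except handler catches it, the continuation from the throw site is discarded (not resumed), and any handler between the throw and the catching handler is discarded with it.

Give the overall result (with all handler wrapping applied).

Answer: [0, ((0, 4), (5))]

Evaluation trace:
tell(5) @ H2 ⇒ log+=5
emit(0) @ H4 ⇒ out+=0
H0 returns 0
H1 returns (0, 4)
H2 returns ((0, 4), (5))
H3 returns ((0, 4), (5))
H4 returns [0, ((0, 4), (5))]
= [0, ((0, 4), (5))]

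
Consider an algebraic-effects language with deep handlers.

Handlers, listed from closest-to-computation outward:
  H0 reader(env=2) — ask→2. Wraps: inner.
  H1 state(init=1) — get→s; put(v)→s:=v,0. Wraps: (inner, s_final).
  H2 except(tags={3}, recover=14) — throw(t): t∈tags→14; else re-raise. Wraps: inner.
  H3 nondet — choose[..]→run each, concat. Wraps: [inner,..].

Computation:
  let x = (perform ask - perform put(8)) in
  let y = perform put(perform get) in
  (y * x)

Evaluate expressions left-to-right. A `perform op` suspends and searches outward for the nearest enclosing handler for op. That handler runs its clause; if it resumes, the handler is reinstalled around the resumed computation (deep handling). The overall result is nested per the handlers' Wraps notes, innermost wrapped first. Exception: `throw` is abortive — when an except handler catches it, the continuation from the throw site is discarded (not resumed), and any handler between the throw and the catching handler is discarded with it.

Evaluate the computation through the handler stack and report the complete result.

Evaluation trace:
ask @ H0 ⇒ 2
put(8) @ H1 ⇒ s:=8
get @ H1 ⇒ 8
put(8) @ H1 ⇒ s:=8
H0 returns 0
H1 returns (0, 8)
H2 returns (0, 8)
H3 returns [(0, 8)]
= [(0, 8)]

Answer: [(0, 8)]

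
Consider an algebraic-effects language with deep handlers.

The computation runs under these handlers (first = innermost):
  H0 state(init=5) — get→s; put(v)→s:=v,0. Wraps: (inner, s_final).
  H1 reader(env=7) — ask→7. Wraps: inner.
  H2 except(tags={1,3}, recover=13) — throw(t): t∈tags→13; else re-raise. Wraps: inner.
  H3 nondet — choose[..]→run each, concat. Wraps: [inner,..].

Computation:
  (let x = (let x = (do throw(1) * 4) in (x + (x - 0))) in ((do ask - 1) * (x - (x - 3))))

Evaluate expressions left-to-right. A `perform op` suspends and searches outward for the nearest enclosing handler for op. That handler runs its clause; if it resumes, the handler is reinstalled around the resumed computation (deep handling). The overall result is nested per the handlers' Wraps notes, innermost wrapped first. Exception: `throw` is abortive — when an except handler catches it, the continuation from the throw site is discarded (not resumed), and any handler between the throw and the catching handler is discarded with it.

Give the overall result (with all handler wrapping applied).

Answer: [13]

Step-by-step:
throw(1) @ H2 caught ⇒ 13
H3 returns [13]
= [13]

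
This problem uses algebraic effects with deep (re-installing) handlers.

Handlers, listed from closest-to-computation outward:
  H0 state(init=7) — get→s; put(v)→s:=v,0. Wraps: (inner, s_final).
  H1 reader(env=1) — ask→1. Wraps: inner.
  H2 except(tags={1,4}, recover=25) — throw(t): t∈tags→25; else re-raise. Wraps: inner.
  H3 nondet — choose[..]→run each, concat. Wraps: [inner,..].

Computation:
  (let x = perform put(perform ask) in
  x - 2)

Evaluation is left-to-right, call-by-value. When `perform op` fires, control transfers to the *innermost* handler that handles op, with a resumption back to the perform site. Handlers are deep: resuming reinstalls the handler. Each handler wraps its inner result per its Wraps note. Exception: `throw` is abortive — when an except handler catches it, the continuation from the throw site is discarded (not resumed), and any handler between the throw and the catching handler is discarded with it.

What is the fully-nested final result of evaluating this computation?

Answer: [(-2, 1)]

Evaluation trace:
ask @ H1 ⇒ 1
put(1) @ H0 ⇒ s:=1
H0 returns (-2, 1)
H1 returns (-2, 1)
H2 returns (-2, 1)
H3 returns [(-2, 1)]
= [(-2, 1)]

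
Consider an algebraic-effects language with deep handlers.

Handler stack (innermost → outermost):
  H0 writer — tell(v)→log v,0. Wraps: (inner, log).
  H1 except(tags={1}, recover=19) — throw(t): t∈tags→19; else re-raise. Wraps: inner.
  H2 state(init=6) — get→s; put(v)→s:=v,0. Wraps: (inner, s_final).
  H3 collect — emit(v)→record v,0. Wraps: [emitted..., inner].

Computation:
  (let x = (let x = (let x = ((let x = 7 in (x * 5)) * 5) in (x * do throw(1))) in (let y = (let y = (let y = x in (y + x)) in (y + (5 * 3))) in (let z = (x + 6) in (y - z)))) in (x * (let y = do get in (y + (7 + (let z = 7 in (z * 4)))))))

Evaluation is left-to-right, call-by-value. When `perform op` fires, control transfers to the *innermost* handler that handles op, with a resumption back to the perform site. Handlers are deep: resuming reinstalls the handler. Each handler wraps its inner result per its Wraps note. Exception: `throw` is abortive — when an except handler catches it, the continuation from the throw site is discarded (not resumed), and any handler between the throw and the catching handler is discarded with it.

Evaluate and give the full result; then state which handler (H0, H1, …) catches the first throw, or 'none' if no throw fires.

Answer: [(19, 6)] ; first throw caught by: H1

Step-by-step:
throw(1) @ H1 caught ⇒ 19
H2 returns (19, 6)
H3 returns [(19, 6)]
= [(19, 6)]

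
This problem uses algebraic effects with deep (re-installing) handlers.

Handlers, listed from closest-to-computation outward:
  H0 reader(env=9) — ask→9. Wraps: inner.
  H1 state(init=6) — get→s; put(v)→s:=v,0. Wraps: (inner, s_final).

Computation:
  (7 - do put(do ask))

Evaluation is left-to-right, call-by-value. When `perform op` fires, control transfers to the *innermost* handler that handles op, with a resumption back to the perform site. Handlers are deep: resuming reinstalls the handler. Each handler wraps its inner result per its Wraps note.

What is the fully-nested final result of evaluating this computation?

Evaluation trace:
ask @ H0 ⇒ 9
put(9) @ H1 ⇒ s:=9
H0 returns 7
H1 returns (7, 9)
= (7, 9)

Answer: (7, 9)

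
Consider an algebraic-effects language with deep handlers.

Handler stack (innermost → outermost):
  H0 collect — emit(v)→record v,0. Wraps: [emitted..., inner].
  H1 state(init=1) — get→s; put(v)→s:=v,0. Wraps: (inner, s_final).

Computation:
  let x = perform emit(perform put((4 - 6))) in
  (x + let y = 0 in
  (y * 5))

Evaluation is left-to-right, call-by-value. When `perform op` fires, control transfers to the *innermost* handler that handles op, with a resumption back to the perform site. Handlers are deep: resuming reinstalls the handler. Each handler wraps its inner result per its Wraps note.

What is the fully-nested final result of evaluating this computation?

Answer: ([0, 0], -2)

Step-by-step:
put(-2) @ H1 ⇒ s:=-2
emit(0) @ H0 ⇒ out+=0
H0 returns [0, 0]
H1 returns ([0, 0], -2)
= ([0, 0], -2)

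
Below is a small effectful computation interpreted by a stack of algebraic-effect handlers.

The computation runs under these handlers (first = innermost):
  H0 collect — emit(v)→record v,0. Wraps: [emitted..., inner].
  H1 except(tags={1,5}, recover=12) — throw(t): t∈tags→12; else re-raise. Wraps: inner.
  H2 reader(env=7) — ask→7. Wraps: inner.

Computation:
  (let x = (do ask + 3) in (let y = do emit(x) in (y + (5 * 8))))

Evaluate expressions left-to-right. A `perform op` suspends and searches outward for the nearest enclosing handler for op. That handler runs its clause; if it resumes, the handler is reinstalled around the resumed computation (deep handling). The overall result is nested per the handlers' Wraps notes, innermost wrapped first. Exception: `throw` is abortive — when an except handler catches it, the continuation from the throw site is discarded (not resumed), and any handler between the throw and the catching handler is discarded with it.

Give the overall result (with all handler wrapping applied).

Evaluation trace:
ask @ H2 ⇒ 7
emit(10) @ H0 ⇒ out+=10
H0 returns [10, 40]
H1 returns [10, 40]
H2 returns [10, 40]
= [10, 40]

Answer: [10, 40]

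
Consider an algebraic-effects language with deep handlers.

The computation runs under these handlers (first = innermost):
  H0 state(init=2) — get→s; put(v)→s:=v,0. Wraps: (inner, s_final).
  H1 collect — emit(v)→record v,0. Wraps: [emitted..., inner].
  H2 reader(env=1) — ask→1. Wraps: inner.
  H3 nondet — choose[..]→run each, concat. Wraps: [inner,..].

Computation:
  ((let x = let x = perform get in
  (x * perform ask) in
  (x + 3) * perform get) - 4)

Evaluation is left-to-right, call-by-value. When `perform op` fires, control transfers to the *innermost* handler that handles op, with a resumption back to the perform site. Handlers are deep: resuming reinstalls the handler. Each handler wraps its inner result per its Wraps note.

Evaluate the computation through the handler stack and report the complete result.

Step-by-step:
get @ H0 ⇒ 2
ask @ H2 ⇒ 1
get @ H0 ⇒ 2
H0 returns (6, 2)
H1 returns [(6, 2)]
H2 returns [(6, 2)]
H3 returns [[(6, 2)]]
= [[(6, 2)]]

Answer: [[(6, 2)]]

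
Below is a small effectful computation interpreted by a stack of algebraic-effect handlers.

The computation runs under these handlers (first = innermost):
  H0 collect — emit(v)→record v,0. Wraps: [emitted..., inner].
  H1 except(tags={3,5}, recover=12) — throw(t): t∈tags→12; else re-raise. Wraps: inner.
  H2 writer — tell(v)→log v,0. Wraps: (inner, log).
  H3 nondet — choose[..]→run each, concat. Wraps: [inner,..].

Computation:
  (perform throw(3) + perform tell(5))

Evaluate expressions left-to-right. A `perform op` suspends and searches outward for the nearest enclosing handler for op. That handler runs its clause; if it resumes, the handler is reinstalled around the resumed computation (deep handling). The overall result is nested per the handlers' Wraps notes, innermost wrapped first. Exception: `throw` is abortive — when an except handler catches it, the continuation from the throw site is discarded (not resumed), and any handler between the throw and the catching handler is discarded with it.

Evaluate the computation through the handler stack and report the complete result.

Evaluation trace:
throw(3) @ H1 caught ⇒ 12
H2 returns (12, ())
H3 returns [(12, ())]
= [(12, ())]

Answer: [(12, ())]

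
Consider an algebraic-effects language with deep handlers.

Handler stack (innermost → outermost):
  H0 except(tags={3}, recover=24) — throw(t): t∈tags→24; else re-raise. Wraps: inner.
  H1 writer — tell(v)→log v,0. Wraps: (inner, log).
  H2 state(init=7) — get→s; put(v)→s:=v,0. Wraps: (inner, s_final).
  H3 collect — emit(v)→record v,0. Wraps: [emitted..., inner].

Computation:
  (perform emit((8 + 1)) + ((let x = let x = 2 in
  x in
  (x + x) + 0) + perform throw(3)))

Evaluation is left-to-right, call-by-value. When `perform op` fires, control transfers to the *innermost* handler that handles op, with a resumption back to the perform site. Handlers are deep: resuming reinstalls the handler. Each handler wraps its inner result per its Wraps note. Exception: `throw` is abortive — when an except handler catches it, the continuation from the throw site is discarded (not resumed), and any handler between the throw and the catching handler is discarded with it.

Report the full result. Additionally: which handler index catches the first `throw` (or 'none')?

Answer: [9, ((24, ()), 7)] ; first throw caught by: H0

Evaluation trace:
emit(9) @ H3 ⇒ out+=9
throw(3) @ H0 caught ⇒ 24
H1 returns (24, ())
H2 returns ((24, ()), 7)
H3 returns [9, ((24, ()), 7)]
= [9, ((24, ()), 7)]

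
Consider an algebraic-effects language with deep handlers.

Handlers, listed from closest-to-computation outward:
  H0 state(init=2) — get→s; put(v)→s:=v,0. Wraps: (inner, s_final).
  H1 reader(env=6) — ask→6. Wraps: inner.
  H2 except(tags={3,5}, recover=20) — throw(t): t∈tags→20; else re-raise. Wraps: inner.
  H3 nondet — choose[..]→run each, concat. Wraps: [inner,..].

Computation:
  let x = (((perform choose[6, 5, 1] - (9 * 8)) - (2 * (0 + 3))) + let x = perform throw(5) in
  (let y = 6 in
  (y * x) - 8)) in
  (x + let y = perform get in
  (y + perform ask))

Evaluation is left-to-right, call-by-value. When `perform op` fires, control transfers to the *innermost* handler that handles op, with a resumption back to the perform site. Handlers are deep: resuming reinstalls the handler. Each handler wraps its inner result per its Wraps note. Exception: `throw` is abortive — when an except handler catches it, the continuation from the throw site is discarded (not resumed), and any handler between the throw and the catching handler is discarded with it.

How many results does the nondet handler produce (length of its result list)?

Answer: 3

Working:
choose[6, 5, 1] @ H3
  branch[0] choose=6:
    throw(5) @ H2 caught ⇒ 20
    H3 returns [20]
  branch[1] choose=5:
    throw(5) @ H2 caught ⇒ 20
    H3 returns [20]
  branch[2] choose=1:
    throw(5) @ H2 caught ⇒ 20
    H3 returns [20]
= [20, 20, 20]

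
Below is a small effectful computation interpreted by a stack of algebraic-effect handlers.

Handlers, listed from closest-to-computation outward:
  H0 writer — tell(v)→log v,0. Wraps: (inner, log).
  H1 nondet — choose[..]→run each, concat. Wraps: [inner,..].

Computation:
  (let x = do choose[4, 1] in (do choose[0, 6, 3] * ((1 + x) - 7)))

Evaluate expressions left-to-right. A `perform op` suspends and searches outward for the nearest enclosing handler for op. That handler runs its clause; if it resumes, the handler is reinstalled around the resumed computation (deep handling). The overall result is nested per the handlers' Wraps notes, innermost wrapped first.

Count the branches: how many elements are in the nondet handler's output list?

Answer: 6

Step-by-step:
choose[4, 1] @ H1
  branch[0] choose=4:
    choose[0, 6, 3] @ H1
      branch[0] choose=0:
        H0 returns (0, ())
        H1 returns [(0, ())]
      branch[1] choose=6:
        H0 returns (-12, ())
        H1 returns [(-12, ())]
      branch[2] choose=3:
        H0 returns (-6, ())
        H1 returns [(-6, ())]
  branch[1] choose=1:
    choose[0, 6, 3] @ H1
      branch[0] choose=0:
        H0 returns (0, ())
        H1 returns [(0, ())]
      branch[1] choose=6:
        H0 returns (-30, ())
        H1 returns [(-30, ())]
      branch[2] choose=3:
        H0 returns (-15, ())
        H1 returns [(-15, ())]
= [(0, ()), (-12, ()), (-6, ()), (0, ()), (-30, ()), (-15, ())]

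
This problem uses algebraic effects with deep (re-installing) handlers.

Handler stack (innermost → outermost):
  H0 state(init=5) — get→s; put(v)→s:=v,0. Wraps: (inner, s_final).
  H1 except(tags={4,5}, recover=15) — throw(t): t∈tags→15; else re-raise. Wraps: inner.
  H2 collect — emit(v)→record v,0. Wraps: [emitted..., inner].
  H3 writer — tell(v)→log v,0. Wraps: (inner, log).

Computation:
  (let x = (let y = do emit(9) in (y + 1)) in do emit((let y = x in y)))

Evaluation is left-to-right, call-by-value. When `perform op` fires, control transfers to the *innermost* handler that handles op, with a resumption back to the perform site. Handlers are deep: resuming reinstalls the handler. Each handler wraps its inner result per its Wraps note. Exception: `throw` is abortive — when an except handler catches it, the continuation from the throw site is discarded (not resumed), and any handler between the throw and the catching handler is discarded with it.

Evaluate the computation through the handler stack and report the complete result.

Step-by-step:
emit(9) @ H2 ⇒ out+=9
emit(1) @ H2 ⇒ out+=1
H0 returns (0, 5)
H1 returns (0, 5)
H2 returns [9, 1, (0, 5)]
H3 returns ([9, 1, (0, 5)], ())
= ([9, 1, (0, 5)], ())

Answer: ([9, 1, (0, 5)], ())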